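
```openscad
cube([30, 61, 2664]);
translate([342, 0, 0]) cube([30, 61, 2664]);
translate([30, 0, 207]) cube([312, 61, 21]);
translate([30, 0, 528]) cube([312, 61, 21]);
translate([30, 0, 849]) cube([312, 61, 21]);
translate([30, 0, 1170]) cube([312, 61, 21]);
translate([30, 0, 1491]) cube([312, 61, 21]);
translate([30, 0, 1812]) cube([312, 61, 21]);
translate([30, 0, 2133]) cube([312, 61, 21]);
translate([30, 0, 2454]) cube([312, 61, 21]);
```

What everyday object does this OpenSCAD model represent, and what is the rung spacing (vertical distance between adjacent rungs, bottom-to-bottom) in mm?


A ladder. The rung spacing is 321 mm.

Two tall 30×61 posts with 8 short bars between them — a ladder. Adjacent rungs sit at z = 207 and z = 528, so the spacing is 528 − 207 = 321 mm.


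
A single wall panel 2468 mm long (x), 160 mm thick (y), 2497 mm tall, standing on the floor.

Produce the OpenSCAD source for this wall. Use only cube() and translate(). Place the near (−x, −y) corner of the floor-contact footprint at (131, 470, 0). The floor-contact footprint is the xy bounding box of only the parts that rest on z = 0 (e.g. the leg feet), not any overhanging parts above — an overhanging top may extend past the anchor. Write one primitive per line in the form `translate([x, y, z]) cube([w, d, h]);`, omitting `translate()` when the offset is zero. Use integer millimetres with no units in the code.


translate([131, 470, 0]) cube([2468, 160, 2497]);


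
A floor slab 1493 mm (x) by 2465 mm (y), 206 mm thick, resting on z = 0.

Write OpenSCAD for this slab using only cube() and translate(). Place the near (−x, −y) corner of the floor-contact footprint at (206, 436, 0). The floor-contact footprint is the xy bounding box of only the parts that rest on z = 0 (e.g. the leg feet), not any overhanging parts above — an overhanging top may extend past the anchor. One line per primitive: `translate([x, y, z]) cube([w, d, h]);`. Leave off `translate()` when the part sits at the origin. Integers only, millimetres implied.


translate([206, 436, 0]) cube([1493, 2465, 206]);


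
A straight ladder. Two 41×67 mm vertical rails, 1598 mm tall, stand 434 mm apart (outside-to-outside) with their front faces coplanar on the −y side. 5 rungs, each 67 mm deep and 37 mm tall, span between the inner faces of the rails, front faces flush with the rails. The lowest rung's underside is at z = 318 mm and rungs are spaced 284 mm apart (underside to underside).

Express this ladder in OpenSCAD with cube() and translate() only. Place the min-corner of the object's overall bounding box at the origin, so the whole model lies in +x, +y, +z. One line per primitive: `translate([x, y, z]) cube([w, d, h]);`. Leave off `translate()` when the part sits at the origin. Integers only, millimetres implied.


// rung span = 434 - 2*41 = 352
// rung[k] z = 318 + k*284
cube([41, 67, 1598]);
translate([393, 0, 0]) cube([41, 67, 1598]);
translate([41, 0, 318]) cube([352, 67, 37]);
translate([41, 0, 602]) cube([352, 67, 37]);
translate([41, 0, 886]) cube([352, 67, 37]);
translate([41, 0, 1170]) cube([352, 67, 37]);
translate([41, 0, 1454]) cube([352, 67, 37]);


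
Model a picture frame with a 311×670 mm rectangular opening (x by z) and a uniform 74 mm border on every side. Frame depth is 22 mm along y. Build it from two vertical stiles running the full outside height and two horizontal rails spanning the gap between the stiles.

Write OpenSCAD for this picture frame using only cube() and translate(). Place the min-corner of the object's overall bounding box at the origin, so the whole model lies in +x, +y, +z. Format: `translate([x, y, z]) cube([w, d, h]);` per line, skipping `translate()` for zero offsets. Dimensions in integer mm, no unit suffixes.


cube([74, 22, 818]);
translate([385, 0, 0]) cube([74, 22, 818]);
translate([74, 0, 0]) cube([311, 22, 74]);
translate([74, 0, 744]) cube([311, 22, 74]);


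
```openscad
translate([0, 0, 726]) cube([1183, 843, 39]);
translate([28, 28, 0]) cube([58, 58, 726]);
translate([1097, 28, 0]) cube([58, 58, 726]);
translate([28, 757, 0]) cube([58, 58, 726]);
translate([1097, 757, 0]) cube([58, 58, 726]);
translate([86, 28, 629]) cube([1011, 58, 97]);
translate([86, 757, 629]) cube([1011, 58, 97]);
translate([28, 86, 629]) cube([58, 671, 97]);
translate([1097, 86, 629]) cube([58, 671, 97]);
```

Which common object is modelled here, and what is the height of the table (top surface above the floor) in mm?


A table. The table height is 765 mm.

A 1183×843×39 slab sits at z = 726 on four 58 mm square posts — a table. The top surface is at 726 + 39 = 765 mm.


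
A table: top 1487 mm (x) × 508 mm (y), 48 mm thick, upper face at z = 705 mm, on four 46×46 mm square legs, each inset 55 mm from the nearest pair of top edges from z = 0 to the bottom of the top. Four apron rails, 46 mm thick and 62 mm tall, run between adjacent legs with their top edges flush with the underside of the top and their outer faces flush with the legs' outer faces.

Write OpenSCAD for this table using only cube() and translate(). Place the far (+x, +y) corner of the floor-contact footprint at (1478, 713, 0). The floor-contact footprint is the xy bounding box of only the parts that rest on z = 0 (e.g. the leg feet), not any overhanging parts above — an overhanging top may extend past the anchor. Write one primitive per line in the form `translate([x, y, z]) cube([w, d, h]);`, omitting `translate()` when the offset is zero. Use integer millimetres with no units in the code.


translate([46, 260, 657]) cube([1487, 508, 48]);
translate([101, 315, 0]) cube([46, 46, 657]);
translate([1432, 315, 0]) cube([46, 46, 657]);
translate([101, 667, 0]) cube([46, 46, 657]);
translate([1432, 667, 0]) cube([46, 46, 657]);
translate([147, 315, 595]) cube([1285, 46, 62]);
translate([147, 667, 595]) cube([1285, 46, 62]);
translate([101, 361, 595]) cube([46, 306, 62]);
translate([1432, 361, 595]) cube([46, 306, 62]);


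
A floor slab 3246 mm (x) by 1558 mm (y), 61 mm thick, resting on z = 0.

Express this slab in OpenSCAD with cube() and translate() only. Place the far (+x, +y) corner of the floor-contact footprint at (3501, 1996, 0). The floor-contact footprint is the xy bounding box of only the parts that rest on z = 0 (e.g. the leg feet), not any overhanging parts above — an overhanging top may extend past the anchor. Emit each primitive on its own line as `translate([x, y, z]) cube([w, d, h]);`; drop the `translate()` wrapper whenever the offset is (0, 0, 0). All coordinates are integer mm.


translate([255, 438, 0]) cube([3246, 1558, 61]);


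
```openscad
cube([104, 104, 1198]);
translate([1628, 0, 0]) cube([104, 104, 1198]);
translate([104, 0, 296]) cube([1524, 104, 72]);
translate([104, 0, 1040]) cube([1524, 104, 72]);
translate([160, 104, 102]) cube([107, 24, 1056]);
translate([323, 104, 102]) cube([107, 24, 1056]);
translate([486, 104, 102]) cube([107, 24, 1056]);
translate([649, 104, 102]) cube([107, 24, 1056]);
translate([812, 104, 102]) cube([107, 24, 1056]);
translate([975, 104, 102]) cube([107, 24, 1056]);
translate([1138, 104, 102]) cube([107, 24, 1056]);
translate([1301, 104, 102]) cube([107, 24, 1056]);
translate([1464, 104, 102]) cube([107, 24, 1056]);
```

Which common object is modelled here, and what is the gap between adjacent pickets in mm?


A fence section. The picket gap is 56 mm.

Two posts, two rails, 9 pickets — a fence section. Span 1524 mm holds 9 pickets of 107 mm with 10 equal gaps: ⌊(1524 − 9·107) / 10⌋ = 56 mm.


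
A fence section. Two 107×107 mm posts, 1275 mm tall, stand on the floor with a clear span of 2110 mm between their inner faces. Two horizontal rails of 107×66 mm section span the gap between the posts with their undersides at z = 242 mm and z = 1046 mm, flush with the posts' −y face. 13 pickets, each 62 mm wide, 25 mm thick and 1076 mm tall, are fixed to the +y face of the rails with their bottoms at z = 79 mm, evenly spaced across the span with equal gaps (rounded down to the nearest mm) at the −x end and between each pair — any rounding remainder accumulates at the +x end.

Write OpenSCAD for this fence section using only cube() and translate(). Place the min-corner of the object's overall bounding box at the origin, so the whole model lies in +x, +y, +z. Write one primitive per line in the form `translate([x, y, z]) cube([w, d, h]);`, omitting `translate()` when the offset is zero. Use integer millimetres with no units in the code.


cube([107, 107, 1275]);
translate([2217, 0, 0]) cube([107, 107, 1275]);
translate([107, 0, 242]) cube([2110, 107, 66]);
translate([107, 0, 1046]) cube([2110, 107, 66]);
translate([200, 107, 79]) cube([62, 25, 1076]);
translate([355, 107, 79]) cube([62, 25, 1076]);
translate([510, 107, 79]) cube([62, 25, 1076]);
translate([665, 107, 79]) cube([62, 25, 1076]);
translate([820, 107, 79]) cube([62, 25, 1076]);
translate([975, 107, 79]) cube([62, 25, 1076]);
translate([1130, 107, 79]) cube([62, 25, 1076]);
translate([1285, 107, 79]) cube([62, 25, 1076]);
translate([1440, 107, 79]) cube([62, 25, 1076]);
translate([1595, 107, 79]) cube([62, 25, 1076]);
translate([1750, 107, 79]) cube([62, 25, 1076]);
translate([1905, 107, 79]) cube([62, 25, 1076]);
translate([2060, 107, 79]) cube([62, 25, 1076]);


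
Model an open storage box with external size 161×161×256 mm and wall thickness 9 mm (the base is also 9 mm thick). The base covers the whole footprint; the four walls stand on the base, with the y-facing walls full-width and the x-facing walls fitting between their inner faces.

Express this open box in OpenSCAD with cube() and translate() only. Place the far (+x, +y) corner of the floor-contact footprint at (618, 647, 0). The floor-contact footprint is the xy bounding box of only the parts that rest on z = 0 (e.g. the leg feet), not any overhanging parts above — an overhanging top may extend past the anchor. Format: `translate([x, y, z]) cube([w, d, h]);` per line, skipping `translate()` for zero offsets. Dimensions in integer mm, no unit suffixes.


translate([457, 486, 0]) cube([161, 161, 9]);
translate([457, 486, 9]) cube([161, 9, 247]);
translate([457, 638, 9]) cube([161, 9, 247]);
translate([457, 495, 9]) cube([9, 143, 247]);
translate([609, 495, 9]) cube([9, 143, 247]);


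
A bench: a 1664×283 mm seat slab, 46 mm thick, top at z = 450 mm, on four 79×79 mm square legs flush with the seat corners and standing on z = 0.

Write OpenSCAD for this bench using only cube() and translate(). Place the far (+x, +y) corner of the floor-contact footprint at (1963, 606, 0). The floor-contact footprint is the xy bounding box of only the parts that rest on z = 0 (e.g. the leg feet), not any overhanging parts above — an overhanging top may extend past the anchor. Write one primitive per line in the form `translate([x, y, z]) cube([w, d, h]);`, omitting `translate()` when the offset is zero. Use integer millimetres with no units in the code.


translate([299, 323, 404]) cube([1664, 283, 46]);
translate([299, 323, 0]) cube([79, 79, 404]);
translate([299, 527, 0]) cube([79, 79, 404]);
translate([1884, 323, 0]) cube([79, 79, 404]);
translate([1884, 527, 0]) cube([79, 79, 404]);


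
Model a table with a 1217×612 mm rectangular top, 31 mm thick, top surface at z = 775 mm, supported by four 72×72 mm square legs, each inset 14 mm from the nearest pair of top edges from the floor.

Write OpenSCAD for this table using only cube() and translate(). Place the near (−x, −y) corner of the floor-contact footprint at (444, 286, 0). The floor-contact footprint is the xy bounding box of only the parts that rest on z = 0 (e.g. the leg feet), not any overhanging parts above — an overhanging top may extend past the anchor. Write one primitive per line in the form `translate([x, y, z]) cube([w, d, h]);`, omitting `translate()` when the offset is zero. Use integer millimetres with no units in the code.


translate([430, 272, 744]) cube([1217, 612, 31]);
translate([444, 286, 0]) cube([72, 72, 744]);
translate([1561, 286, 0]) cube([72, 72, 744]);
translate([444, 798, 0]) cube([72, 72, 744]);
translate([1561, 798, 0]) cube([72, 72, 744]);


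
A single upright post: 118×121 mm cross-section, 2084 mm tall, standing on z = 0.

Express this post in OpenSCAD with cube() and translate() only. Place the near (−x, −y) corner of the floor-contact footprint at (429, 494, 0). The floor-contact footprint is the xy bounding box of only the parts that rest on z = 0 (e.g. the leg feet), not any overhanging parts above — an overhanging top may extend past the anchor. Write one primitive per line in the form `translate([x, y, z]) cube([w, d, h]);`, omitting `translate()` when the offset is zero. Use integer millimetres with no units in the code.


translate([429, 494, 0]) cube([118, 121, 2084]);


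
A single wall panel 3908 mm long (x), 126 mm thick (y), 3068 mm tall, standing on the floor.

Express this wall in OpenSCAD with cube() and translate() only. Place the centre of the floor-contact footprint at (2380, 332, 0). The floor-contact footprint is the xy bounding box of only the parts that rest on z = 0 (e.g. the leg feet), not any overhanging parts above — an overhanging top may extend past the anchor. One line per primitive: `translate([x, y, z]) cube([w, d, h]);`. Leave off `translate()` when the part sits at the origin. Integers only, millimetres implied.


translate([426, 269, 0]) cube([3908, 126, 3068]);


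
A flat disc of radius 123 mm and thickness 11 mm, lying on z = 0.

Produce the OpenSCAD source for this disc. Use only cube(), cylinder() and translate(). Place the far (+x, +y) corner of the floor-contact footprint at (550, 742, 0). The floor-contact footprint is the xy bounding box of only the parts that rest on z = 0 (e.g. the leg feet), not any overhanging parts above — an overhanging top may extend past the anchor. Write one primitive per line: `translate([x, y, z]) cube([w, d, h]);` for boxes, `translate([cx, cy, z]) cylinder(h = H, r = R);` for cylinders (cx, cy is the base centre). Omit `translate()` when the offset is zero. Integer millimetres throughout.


translate([427, 619, 0]) cylinder(h = 11, r = 123);


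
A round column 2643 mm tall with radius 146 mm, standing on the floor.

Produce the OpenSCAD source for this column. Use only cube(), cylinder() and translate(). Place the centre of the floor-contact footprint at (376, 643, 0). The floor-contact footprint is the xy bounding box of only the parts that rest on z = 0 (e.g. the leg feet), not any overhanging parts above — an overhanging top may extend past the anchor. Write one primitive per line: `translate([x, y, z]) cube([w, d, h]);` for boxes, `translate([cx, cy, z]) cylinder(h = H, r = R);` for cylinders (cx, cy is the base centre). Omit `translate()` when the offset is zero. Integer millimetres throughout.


translate([376, 643, 0]) cylinder(h = 2643, r = 146);


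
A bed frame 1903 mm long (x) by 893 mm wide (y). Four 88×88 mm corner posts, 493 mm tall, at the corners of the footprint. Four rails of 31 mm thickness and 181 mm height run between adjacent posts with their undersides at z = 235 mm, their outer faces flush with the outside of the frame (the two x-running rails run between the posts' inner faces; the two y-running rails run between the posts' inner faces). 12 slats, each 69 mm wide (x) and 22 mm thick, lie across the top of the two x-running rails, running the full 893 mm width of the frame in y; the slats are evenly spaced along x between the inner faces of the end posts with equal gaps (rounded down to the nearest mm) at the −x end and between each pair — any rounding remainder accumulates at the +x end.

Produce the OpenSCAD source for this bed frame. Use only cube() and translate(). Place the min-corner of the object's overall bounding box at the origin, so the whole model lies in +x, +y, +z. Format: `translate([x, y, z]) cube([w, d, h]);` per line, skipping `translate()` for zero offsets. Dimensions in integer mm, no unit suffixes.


// slat z = rail_z + rail_h = 235 + 181 = 416
// slat gap = ⌊(1727 − 12·69) / 13⌋ = 69
cube([88, 88, 493]);
translate([0, 805, 0]) cube([88, 88, 493]);
translate([1815, 0, 0]) cube([88, 88, 493]);
translate([1815, 805, 0]) cube([88, 88, 493]);
translate([88, 0, 235]) cube([1727, 31, 181]);
translate([88, 862, 235]) cube([1727, 31, 181]);
translate([0, 88, 235]) cube([31, 717, 181]);
translate([1872, 88, 235]) cube([31, 717, 181]);
translate([157, 0, 416]) cube([69, 893, 22]);
translate([295, 0, 416]) cube([69, 893, 22]);
translate([433, 0, 416]) cube([69, 893, 22]);
translate([571, 0, 416]) cube([69, 893, 22]);
translate([709, 0, 416]) cube([69, 893, 22]);
translate([847, 0, 416]) cube([69, 893, 22]);
translate([985, 0, 416]) cube([69, 893, 22]);
translate([1123, 0, 416]) cube([69, 893, 22]);
translate([1261, 0, 416]) cube([69, 893, 22]);
translate([1399, 0, 416]) cube([69, 893, 22]);
translate([1537, 0, 416]) cube([69, 893, 22]);
translate([1675, 0, 416]) cube([69, 893, 22]);


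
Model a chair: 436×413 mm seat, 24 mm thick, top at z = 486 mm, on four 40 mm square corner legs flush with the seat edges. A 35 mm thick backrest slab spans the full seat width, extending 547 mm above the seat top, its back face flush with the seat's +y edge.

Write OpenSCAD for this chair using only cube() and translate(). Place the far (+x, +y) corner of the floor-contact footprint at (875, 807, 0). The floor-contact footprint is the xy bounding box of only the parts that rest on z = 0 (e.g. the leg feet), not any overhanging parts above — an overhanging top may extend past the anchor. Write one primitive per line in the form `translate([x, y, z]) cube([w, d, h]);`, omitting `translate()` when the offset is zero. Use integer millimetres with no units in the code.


translate([439, 394, 462]) cube([436, 413, 24]);
translate([439, 394, 0]) cube([40, 40, 462]);
translate([835, 394, 0]) cube([40, 40, 462]);
translate([439, 767, 0]) cube([40, 40, 462]);
translate([835, 767, 0]) cube([40, 40, 462]);
translate([439, 772, 486]) cube([436, 35, 547]);


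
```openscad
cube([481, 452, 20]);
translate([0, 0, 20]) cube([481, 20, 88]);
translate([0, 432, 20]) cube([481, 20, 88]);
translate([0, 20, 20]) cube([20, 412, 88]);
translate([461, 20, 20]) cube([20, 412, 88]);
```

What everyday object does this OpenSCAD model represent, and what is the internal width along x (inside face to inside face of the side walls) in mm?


An open box. The internal width is 441 mm.

A 481×452 base slab with four walls standing on it — an open box. The base is 481 mm wide and the walls are 20 mm thick, so the internal width is 481 − 2 × 20 = 441 mm.


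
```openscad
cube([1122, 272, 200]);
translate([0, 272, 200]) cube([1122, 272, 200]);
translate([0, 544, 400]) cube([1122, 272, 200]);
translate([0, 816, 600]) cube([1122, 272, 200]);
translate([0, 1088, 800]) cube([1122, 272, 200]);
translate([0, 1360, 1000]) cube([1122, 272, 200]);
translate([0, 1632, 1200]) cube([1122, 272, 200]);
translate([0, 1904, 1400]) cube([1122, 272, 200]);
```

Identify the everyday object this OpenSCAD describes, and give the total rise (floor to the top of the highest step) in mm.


A staircase. The total rise is 1600 mm.

8 identical blocks, each offset up and back from the previous — a staircase. Each step is 200 mm tall and there are 8 of them, so the total rise is 8 × 200 = 1600 mm.


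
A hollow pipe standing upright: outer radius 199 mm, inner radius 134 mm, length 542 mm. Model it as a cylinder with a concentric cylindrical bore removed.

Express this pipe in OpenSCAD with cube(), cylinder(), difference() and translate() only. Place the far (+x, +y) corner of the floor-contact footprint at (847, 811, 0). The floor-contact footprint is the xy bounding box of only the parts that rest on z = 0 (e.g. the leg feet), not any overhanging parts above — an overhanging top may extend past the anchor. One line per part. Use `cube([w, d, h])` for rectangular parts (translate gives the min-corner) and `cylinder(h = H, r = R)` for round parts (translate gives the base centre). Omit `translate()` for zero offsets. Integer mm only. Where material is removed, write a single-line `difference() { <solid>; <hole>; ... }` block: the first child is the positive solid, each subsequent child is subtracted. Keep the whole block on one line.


difference() { translate([648, 612, 0]) cylinder(h = 542, r = 199); translate([648, 612, 0]) cylinder(h = 542, r = 134); }


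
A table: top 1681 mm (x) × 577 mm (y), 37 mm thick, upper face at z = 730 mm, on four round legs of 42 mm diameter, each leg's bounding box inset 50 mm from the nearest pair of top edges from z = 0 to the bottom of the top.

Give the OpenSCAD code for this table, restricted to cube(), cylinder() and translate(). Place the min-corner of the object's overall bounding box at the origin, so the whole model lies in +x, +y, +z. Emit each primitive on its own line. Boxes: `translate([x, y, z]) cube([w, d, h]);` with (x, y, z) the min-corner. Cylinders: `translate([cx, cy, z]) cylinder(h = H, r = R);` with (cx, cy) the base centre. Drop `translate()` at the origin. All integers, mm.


// leg_h = 730 - 37 = 693
translate([0, 0, 693]) cube([1681, 577, 37]);
translate([71, 71, 0]) cylinder(h = 693, r = 21);
translate([1610, 71, 0]) cylinder(h = 693, r = 21);
translate([71, 506, 0]) cylinder(h = 693, r = 21);
translate([1610, 506, 0]) cylinder(h = 693, r = 21);


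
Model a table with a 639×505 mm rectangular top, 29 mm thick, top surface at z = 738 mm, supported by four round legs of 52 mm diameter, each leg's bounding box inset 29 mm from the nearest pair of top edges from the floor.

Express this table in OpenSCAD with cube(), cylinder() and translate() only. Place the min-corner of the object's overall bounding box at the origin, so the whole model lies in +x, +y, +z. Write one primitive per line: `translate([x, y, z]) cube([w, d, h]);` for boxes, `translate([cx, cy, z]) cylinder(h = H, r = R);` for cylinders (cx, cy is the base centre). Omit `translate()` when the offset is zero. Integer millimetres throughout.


// leg_h = 738 - 29 = 709
translate([0, 0, 709]) cube([639, 505, 29]);
translate([55, 55, 0]) cylinder(h = 709, r = 26);
translate([584, 55, 0]) cylinder(h = 709, r = 26);
translate([55, 450, 0]) cylinder(h = 709, r = 26);
translate([584, 450, 0]) cylinder(h = 709, r = 26);


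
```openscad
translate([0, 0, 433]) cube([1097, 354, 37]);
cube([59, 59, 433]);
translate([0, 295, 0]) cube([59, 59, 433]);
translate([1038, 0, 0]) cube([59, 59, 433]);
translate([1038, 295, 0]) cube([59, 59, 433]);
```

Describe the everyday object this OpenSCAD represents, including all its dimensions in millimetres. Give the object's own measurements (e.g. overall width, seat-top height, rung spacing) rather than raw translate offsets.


A long wooden bench with a 1097 mm (x) × 354 mm (y) seat, 37 mm thick, its top surface 470 mm above the floor. Four 59 mm square legs at the seat corners, flush with the edges, run from z = 0 to the seat underside.


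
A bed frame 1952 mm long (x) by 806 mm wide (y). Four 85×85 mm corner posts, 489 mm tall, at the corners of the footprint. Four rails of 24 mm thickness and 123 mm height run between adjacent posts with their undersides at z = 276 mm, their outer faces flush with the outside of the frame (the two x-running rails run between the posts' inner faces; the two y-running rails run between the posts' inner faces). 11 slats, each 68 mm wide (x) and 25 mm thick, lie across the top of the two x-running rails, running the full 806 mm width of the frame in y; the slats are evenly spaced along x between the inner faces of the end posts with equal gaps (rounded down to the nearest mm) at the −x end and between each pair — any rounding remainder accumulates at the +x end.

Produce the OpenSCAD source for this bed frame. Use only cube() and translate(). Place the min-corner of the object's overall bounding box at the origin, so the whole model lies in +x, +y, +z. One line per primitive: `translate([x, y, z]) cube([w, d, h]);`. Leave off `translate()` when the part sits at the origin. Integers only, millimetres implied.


cube([85, 85, 489]);
translate([0, 721, 0]) cube([85, 85, 489]);
translate([1867, 0, 0]) cube([85, 85, 489]);
translate([1867, 721, 0]) cube([85, 85, 489]);
translate([85, 0, 276]) cube([1782, 24, 123]);
translate([85, 782, 276]) cube([1782, 24, 123]);
translate([0, 85, 276]) cube([24, 636, 123]);
translate([1928, 85, 276]) cube([24, 636, 123]);
translate([171, 0, 399]) cube([68, 806, 25]);
translate([325, 0, 399]) cube([68, 806, 25]);
translate([479, 0, 399]) cube([68, 806, 25]);
translate([633, 0, 399]) cube([68, 806, 25]);
translate([787, 0, 399]) cube([68, 806, 25]);
translate([941, 0, 399]) cube([68, 806, 25]);
translate([1095, 0, 399]) cube([68, 806, 25]);
translate([1249, 0, 399]) cube([68, 806, 25]);
translate([1403, 0, 399]) cube([68, 806, 25]);
translate([1557, 0, 399]) cube([68, 806, 25]);
translate([1711, 0, 399]) cube([68, 806, 25]);


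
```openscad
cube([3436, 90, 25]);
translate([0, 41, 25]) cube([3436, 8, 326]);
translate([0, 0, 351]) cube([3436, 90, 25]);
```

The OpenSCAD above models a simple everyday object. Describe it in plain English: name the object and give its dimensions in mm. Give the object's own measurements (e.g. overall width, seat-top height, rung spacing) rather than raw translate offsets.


An I-beam lying along x, 3436 mm long. Overall section height 376 mm. Two flanges 90 mm wide (y) and 25 mm thick, one on the floor and one at the top; a web 8 mm thick runs between them, centred on the flange width.


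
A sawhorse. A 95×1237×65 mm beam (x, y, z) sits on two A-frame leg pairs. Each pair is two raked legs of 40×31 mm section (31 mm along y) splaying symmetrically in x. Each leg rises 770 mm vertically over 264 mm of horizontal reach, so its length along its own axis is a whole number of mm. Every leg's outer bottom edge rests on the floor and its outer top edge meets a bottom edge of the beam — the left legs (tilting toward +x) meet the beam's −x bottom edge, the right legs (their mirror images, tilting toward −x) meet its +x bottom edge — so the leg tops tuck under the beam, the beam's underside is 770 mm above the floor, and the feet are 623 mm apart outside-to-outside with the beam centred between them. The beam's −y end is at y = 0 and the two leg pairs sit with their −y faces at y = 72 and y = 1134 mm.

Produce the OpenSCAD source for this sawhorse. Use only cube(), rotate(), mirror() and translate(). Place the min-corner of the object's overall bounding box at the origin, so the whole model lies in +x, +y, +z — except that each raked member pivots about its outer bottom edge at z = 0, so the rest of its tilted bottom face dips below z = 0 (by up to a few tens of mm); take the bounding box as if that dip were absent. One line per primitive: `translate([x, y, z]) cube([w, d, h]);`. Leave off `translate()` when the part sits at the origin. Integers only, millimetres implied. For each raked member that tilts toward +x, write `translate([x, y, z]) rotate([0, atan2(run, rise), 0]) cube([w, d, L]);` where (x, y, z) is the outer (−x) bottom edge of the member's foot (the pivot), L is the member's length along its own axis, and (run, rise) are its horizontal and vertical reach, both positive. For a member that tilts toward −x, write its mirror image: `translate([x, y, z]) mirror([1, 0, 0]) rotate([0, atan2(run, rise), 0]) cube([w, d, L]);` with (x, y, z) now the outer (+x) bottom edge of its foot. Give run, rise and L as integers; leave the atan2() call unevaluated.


translate([264, 0, 770]) cube([95, 1237, 65]);
translate([0, 72, 0]) rotate([0, atan2(264, 770), 0]) cube([40, 31, 814]);
translate([623, 72, 0]) mirror([1, 0, 0]) rotate([0, atan2(264, 770), 0]) cube([40, 31, 814]);
translate([0, 1134, 0]) rotate([0, atan2(264, 770), 0]) cube([40, 31, 814]);
translate([623, 1134, 0]) mirror([1, 0, 0]) rotate([0, atan2(264, 770), 0]) cube([40, 31, 814]);


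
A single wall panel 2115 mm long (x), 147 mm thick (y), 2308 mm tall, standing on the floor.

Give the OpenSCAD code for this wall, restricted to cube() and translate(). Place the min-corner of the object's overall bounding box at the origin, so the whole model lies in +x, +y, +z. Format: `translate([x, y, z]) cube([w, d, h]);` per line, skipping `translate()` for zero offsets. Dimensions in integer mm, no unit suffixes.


cube([2115, 147, 2308]);


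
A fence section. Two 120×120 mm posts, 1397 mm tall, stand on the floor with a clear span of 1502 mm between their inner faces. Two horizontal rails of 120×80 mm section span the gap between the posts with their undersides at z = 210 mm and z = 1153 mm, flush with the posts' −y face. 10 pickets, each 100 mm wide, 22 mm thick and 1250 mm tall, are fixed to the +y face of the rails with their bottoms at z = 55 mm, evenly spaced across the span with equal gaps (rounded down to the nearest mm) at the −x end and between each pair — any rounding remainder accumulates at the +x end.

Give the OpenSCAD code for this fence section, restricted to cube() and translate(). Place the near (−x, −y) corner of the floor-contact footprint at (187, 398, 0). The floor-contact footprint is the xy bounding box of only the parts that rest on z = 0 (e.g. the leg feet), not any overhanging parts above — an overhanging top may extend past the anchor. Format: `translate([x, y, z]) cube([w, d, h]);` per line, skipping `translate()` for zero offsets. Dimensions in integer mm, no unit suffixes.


translate([187, 398, 0]) cube([120, 120, 1397]);
translate([1809, 398, 0]) cube([120, 120, 1397]);
translate([307, 398, 210]) cube([1502, 120, 80]);
translate([307, 398, 1153]) cube([1502, 120, 80]);
translate([352, 518, 55]) cube([100, 22, 1250]);
translate([497, 518, 55]) cube([100, 22, 1250]);
translate([642, 518, 55]) cube([100, 22, 1250]);
translate([787, 518, 55]) cube([100, 22, 1250]);
translate([932, 518, 55]) cube([100, 22, 1250]);
translate([1077, 518, 55]) cube([100, 22, 1250]);
translate([1222, 518, 55]) cube([100, 22, 1250]);
translate([1367, 518, 55]) cube([100, 22, 1250]);
translate([1512, 518, 55]) cube([100, 22, 1250]);
translate([1657, 518, 55]) cube([100, 22, 1250]);


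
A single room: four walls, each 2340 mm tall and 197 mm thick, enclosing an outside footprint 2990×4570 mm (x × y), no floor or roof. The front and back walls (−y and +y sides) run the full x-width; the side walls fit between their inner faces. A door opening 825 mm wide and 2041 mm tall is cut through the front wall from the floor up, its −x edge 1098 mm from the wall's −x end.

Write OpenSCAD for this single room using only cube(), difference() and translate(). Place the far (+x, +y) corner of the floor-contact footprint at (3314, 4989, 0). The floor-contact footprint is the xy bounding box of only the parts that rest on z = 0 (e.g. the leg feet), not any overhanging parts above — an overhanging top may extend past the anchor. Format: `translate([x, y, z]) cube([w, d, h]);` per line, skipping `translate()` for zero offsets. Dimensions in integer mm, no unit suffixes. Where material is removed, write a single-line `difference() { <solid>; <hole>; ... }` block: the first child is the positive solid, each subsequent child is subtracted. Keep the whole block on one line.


difference() { translate([324, 419, 0]) cube([2990, 197, 2340]); translate([1422, 419, 0]) cube([825, 197, 2041]); }
translate([324, 4792, 0]) cube([2990, 197, 2340]);
translate([324, 616, 0]) cube([197, 4176, 2340]);
translate([3117, 616, 0]) cube([197, 4176, 2340]);


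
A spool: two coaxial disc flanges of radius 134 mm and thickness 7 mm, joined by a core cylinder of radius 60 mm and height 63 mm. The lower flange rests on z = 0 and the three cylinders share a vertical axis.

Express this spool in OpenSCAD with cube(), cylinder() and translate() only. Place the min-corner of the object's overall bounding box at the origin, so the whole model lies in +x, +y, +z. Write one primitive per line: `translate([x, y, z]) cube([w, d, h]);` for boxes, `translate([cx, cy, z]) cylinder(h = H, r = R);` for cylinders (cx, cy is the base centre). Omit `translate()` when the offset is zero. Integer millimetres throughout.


translate([134, 134, 0]) cylinder(h = 7, r = 134);
translate([134, 134, 7]) cylinder(h = 63, r = 60);
translate([134, 134, 70]) cylinder(h = 7, r = 134);


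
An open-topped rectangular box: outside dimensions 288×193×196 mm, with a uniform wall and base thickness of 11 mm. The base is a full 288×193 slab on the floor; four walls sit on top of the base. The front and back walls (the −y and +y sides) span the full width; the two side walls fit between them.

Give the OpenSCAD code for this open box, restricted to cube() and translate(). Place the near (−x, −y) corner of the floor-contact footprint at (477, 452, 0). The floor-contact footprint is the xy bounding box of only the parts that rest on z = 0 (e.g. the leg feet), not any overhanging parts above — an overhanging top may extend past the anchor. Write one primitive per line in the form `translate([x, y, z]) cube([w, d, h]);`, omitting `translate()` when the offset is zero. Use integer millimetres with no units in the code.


translate([477, 452, 0]) cube([288, 193, 11]);
translate([477, 452, 11]) cube([288, 11, 185]);
translate([477, 634, 11]) cube([288, 11, 185]);
translate([477, 463, 11]) cube([11, 171, 185]);
translate([754, 463, 11]) cube([11, 171, 185]);


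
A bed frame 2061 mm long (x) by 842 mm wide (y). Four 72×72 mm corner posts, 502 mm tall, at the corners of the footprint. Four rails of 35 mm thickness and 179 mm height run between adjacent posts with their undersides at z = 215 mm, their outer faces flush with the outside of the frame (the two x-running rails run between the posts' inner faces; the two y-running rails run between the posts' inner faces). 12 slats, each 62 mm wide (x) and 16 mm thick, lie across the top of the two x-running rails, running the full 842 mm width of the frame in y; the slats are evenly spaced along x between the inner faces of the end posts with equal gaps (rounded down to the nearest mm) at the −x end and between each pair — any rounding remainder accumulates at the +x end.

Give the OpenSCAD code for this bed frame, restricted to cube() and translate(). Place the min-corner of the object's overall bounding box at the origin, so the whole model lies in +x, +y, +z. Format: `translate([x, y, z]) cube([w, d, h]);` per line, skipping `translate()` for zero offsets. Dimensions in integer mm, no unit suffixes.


cube([72, 72, 502]);
translate([0, 770, 0]) cube([72, 72, 502]);
translate([1989, 0, 0]) cube([72, 72, 502]);
translate([1989, 770, 0]) cube([72, 72, 502]);
translate([72, 0, 215]) cube([1917, 35, 179]);
translate([72, 807, 215]) cube([1917, 35, 179]);
translate([0, 72, 215]) cube([35, 698, 179]);
translate([2026, 72, 215]) cube([35, 698, 179]);
translate([162, 0, 394]) cube([62, 842, 16]);
translate([314, 0, 394]) cube([62, 842, 16]);
translate([466, 0, 394]) cube([62, 842, 16]);
translate([618, 0, 394]) cube([62, 842, 16]);
translate([770, 0, 394]) cube([62, 842, 16]);
translate([922, 0, 394]) cube([62, 842, 16]);
translate([1074, 0, 394]) cube([62, 842, 16]);
translate([1226, 0, 394]) cube([62, 842, 16]);
translate([1378, 0, 394]) cube([62, 842, 16]);
translate([1530, 0, 394]) cube([62, 842, 16]);
translate([1682, 0, 394]) cube([62, 842, 16]);
translate([1834, 0, 394]) cube([62, 842, 16]);


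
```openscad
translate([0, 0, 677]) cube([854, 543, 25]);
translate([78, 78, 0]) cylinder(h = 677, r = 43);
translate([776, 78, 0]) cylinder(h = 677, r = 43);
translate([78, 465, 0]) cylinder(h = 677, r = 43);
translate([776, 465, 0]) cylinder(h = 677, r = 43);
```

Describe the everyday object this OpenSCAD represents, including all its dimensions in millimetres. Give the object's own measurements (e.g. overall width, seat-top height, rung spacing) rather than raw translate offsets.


A rectangular dining table. The top is 854×543×25 mm with its upper surface at z = 702 mm. It stands on four round legs of 86 mm diameter, each leg's bounding box inset 35 mm from the nearest pair of top edges, running from the floor to the underside of the top.


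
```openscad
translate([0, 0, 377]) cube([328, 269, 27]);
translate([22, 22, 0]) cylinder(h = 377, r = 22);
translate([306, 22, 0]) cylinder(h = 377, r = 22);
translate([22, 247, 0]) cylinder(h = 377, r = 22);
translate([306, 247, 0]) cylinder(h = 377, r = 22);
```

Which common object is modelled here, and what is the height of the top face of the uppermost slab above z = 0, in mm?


A stool. The seat height is 404 mm.

A 328×269×27 slab at z = 377 on four corner cylinders — a stool. The seat top is 377 + 27 = 404 mm.


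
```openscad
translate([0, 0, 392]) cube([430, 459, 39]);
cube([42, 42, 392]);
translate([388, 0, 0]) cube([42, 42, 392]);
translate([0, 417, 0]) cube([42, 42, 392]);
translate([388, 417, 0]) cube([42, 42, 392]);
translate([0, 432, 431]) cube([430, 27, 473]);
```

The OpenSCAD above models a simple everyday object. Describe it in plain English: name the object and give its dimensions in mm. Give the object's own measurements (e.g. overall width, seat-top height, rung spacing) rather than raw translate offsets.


A chair. The seat is a 430×459×39 mm slab with its top at z = 431 mm, on four 42×42 mm corner legs (flush with the seat edges, standing on z = 0). A flat backrest 27 mm thick, 473 mm tall, spans the full seat width and rises from the seat top along its +y edge, rear face flush with the rear of the seat.


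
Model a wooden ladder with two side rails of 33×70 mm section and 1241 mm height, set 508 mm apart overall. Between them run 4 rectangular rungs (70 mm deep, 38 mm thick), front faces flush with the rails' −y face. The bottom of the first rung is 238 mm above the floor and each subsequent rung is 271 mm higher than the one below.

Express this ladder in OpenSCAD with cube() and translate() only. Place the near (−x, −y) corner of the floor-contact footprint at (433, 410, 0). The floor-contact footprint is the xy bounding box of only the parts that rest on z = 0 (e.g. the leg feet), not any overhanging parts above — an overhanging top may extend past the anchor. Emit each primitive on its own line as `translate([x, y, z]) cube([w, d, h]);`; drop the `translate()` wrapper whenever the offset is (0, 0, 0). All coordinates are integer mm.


// rung span = 508 - 2*33 = 442
// rung[k] z = 238 + k*271
translate([433, 410, 0]) cube([33, 70, 1241]);
translate([908, 410, 0]) cube([33, 70, 1241]);
translate([466, 410, 238]) cube([442, 70, 38]);
translate([466, 410, 509]) cube([442, 70, 38]);
translate([466, 410, 780]) cube([442, 70, 38]);
translate([466, 410, 1051]) cube([442, 70, 38]);


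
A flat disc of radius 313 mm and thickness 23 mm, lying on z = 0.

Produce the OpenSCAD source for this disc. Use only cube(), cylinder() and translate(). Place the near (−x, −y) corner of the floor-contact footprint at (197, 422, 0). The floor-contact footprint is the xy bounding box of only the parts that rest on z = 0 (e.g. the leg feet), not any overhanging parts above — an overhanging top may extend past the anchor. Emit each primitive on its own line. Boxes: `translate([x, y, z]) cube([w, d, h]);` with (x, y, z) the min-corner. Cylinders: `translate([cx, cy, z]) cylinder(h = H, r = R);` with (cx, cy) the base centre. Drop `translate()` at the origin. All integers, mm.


translate([510, 735, 0]) cylinder(h = 23, r = 313);


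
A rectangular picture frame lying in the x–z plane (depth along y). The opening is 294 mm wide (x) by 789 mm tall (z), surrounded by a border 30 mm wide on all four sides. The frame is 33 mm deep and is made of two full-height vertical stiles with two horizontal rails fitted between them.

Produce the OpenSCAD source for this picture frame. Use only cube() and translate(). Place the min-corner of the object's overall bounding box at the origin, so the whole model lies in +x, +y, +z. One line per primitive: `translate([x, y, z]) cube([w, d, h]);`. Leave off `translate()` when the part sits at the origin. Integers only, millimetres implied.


cube([30, 33, 849]);
translate([324, 0, 0]) cube([30, 33, 849]);
translate([30, 0, 0]) cube([294, 33, 30]);
translate([30, 0, 819]) cube([294, 33, 30]);
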